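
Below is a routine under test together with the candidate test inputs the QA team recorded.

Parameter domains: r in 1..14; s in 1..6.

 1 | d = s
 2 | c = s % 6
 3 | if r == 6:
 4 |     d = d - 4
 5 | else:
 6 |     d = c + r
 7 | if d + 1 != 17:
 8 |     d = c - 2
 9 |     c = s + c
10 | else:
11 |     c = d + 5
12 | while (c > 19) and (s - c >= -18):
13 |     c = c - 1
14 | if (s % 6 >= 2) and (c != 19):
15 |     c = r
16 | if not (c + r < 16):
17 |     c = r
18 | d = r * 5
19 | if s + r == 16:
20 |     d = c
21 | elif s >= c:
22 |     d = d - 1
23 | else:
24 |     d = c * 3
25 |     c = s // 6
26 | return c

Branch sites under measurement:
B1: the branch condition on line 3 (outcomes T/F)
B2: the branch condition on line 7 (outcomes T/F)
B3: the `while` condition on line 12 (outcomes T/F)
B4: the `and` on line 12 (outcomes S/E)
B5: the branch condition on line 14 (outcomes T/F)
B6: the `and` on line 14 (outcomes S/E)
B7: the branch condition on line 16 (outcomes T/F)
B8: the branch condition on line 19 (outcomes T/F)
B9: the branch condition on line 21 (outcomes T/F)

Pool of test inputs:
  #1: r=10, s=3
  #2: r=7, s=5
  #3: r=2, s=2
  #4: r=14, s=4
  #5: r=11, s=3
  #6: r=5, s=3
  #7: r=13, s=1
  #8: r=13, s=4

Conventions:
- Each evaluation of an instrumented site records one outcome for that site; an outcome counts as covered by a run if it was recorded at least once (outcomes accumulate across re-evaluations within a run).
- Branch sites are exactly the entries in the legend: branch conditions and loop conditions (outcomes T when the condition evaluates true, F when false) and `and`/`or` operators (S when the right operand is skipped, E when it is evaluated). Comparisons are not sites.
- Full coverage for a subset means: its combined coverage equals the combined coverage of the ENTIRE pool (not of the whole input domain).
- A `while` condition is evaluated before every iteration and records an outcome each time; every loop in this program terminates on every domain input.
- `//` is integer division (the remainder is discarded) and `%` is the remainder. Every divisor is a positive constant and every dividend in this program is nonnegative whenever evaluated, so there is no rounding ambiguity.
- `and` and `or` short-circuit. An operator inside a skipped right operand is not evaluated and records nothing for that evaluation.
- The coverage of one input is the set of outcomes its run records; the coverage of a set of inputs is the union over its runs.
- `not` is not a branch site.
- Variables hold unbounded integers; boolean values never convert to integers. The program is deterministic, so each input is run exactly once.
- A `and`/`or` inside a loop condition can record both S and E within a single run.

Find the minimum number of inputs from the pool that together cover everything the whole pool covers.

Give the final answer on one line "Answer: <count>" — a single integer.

run #1 (r=10, s=3) runs B1->F, B2->T, B4->S, B3->F, B6->E, B5->T, B7->T, B8->F, B9->F; records B1=F, B2=T, B3=F, B4=S, B5=T, B6=E, B7=T, B8=F, B9=F
run #2 (r=7, s=5) runs B1->F, B2->T, B4->S, B3->F, B6->E, B5->T, B7->F, B8->F, B9->F; records B1=F, B2=T, B3=F, B4=S, B5=T, B6=E, B7=F, B8=F, B9=F
run #3 (r=2, s=2) runs B1->F, B2->T, B4->S, B3->F, B6->E, B5->T, B7->F, B8->F, B9->T; records B1=F, B2=T, B3=F, B4=S, B5=T, B6=E, B7=F, B8=F, B9=T
run #4 (r=14, s=4) runs B1->F, B2->T, B4->S, B3->F, B6->E, B5->T, B7->T, B8->F, B9->F; records B1=F, B2=T, B3=F, B4=S, B5=T, B6=E, B7=T, B8=F, B9=F
run #5 (r=11, s=3) runs B1->F, B2->T, B4->S, B3->F, B6->E, B5->T, B7->T, B8->F, B9->F; records B1=F, B2=T, B3=F, B4=S, B5=T, B6=E, B7=T, B8=F, B9=F
run #6 (r=5, s=3) runs B1->F, B2->T, B4->S, B3->F, B6->E, B5->T, B7->F, B8->F, B9->F; records B1=F, B2=T, B3=F, B4=S, B5=T, B6=E, B7=F, B8=F, B9=F
run #7 (r=13, s=1) runs B1->F, B2->T, B4->S, B3->F, B6->S, B5->F, B7->F, B8->F, B9->F; records B1=F, B2=T, B3=F, B4=S, B5=F, B6=S, B7=F, B8=F, B9=F
run #8 (r=13, s=4) runs B1->F, B2->T, B4->S, B3->F, B6->E, B5->T, B7->T, B8->F, B9->F; records B1=F, B2=T, B3=F, B4=S, B5=T, B6=E, B7=T, B8=F, B9=F
together the pool reaches 13 outcomes: B1=F, B2=T, B3=F, B4=S, B5=T, B5=F, B6=S, B6=E, B7=T, B7=F, B8=F, B9=T, B9=F
no size-1 subset reaches all 13 outcomes (best union: 9/13)
no size-2 subset reaches all 13 outcomes (best union: 12/13)
inputs {1, 3, 7} (size 3) cover everything; no size-3 subset with a lexicographically smaller index list covers all 13

Answer: 3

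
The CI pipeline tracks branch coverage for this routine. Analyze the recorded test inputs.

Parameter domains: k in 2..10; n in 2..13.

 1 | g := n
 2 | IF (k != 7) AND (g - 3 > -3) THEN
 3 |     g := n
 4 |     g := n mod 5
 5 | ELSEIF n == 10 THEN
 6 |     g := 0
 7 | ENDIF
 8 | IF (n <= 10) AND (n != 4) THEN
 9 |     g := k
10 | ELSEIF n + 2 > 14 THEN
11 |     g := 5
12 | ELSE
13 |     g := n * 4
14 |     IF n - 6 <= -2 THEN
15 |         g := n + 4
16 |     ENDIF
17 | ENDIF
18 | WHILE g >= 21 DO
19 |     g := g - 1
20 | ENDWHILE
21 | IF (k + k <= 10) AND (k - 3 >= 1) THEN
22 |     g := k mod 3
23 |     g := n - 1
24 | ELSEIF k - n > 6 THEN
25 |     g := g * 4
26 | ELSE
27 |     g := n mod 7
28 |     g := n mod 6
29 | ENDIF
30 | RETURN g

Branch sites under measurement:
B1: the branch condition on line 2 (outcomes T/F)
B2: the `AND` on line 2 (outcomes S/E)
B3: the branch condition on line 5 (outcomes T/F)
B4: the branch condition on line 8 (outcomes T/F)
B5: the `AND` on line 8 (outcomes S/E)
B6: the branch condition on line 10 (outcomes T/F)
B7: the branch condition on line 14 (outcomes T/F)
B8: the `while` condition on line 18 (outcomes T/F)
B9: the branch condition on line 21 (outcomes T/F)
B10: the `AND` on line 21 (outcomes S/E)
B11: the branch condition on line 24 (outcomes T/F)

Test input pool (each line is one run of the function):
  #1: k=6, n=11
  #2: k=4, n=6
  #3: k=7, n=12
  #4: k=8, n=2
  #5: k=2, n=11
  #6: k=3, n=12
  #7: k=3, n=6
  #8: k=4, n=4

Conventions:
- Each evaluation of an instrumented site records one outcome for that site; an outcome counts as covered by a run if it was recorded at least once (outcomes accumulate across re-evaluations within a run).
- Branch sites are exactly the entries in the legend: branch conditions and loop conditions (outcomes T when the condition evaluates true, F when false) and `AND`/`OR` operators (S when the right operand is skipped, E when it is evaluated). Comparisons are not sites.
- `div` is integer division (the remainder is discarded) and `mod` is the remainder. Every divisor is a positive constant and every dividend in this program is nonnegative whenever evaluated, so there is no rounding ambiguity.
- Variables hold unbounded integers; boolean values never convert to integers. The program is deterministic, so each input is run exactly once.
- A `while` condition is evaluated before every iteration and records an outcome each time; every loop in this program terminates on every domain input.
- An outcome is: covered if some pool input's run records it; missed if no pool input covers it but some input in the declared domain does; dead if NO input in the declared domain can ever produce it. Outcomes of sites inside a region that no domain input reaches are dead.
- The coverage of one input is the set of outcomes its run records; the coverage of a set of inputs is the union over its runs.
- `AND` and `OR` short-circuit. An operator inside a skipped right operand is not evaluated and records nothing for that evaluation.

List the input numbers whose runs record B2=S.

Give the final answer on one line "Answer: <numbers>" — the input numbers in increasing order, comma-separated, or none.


input #1 (k=6, n=11): misses B2=S
input #2 (k=4, n=6): misses B2=S
input #3 (k=7, n=12): covers B2=S
input #4 (k=8, n=2): misses B2=S
input #5 (k=2, n=11): misses B2=S
input #6 (k=3, n=12): misses B2=S
input #7 (k=3, n=6): misses B2=S
input #8 (k=4, n=4): misses B2=S
Answer: 3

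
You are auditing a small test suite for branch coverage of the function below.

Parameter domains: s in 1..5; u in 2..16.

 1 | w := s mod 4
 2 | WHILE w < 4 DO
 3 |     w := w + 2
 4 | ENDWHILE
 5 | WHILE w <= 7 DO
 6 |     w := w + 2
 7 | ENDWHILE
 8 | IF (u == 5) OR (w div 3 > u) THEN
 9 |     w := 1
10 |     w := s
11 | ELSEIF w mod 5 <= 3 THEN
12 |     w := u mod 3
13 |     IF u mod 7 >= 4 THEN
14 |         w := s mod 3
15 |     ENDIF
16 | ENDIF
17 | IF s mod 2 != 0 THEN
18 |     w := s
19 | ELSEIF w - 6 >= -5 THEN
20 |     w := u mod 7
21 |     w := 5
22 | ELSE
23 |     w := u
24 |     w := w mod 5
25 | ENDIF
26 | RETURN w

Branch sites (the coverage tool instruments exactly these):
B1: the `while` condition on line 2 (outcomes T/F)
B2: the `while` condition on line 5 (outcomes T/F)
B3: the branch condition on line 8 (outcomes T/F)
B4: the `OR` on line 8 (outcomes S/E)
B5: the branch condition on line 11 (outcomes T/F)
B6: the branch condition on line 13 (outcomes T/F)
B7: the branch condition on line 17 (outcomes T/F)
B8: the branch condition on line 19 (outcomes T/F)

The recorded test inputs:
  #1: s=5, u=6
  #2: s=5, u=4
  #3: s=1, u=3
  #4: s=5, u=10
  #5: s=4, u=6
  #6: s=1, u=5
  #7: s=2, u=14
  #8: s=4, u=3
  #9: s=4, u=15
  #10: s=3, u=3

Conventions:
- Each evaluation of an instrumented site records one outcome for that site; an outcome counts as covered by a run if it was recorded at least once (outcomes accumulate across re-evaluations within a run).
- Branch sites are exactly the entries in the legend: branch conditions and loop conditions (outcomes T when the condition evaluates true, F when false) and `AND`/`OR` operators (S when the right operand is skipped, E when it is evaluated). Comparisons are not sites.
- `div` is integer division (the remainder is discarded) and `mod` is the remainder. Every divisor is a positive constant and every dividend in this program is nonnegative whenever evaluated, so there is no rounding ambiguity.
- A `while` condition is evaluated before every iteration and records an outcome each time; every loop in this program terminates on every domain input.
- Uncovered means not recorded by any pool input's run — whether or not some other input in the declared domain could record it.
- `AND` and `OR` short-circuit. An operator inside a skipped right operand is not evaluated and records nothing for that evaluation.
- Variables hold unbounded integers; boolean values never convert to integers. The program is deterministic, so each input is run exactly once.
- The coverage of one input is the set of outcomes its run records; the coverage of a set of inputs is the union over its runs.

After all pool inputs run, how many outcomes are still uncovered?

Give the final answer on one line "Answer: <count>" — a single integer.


test 1 (s=5, u=6) hits B1=T, B1=F, B2=T, B2=F, B3=F, B4=E, B5=F, B7=T
test 2 (s=5, u=4) hits B1=T, B1=F, B2=T, B2=F, B3=F, B4=E, B5=F, B7=T
test 3 (s=1, u=3) hits B1=T, B1=F, B2=T, B2=F, B3=F, B4=E, B5=F, B7=T
test 4 (s=5, u=10) hits B1=T, B1=F, B2=T, B2=F, B3=F, B4=E, B5=F, B7=T
test 5 (s=4, u=6) hits B1=T, B1=F, B2=T, B2=F, B3=F, B4=E, B5=T, B6=T, B7=F, B8=T
test 6 (s=1, u=5) hits B1=T, B1=F, B2=T, B2=F, B3=T, B4=S, B7=T
test 7 (s=2, u=14) hits B1=T, B1=F, B2=T, B2=F, B3=F, B4=E, B5=T, B6=F, B7=F, B8=T
test 8 (s=4, u=3) hits B1=T, B1=F, B2=T, B2=F, B3=F, B4=E, B5=T, B6=F, B7=F, B8=F
test 9 (s=4, u=15) hits B1=T, B1=F, B2=T, B2=F, B3=F, B4=E, B5=T, B6=F, B7=F, B8=F
test 10 (s=3, u=3) hits B1=T, B1=F, B2=T, B2=F, B3=F, B4=E, B5=F, B7=T
union over the pool: B1=T, B1=F, B2=T, B2=F, B3=T, B3=F, B4=S, B4=E, B5=T, B5=F, B6=T, B6=F, B7=T, B7=F, B8=T, B8=F
uncovered (0 of 16): none
Answer: 0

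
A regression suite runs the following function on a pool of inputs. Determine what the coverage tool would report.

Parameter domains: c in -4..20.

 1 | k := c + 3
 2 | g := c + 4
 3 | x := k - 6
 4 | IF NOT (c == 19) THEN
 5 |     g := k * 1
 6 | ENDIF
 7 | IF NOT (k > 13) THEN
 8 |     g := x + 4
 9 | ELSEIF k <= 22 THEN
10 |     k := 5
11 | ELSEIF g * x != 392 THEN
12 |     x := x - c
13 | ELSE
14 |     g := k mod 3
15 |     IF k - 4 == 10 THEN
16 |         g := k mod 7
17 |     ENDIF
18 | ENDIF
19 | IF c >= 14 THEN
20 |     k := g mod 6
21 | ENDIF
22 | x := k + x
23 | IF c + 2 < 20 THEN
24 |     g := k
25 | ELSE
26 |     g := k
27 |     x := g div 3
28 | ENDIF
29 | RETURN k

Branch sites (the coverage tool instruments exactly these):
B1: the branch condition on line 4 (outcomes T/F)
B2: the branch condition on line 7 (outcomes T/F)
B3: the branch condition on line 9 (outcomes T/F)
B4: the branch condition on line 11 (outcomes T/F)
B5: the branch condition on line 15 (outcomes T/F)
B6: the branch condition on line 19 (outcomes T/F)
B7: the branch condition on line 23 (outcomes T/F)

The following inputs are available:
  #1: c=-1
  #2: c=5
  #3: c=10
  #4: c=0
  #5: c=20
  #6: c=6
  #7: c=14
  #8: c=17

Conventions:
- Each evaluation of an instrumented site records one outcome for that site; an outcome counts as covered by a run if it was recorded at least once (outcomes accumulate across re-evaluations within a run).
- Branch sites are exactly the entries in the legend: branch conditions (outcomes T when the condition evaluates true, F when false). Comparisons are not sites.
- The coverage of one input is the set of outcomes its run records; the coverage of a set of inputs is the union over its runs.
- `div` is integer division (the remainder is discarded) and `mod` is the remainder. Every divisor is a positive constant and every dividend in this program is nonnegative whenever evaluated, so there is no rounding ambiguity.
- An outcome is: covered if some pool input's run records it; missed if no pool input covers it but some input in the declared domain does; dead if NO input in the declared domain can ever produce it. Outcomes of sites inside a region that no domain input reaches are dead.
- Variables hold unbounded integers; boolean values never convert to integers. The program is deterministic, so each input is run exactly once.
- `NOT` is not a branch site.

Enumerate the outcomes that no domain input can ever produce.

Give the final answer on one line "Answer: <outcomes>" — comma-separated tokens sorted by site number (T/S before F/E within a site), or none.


exhaustive pass over the 25-input domain:
  B4=F: unreachable across the whole domain -> dead
  B5=T: unreachable across the whole domain -> dead
  B5=F: unreachable across the whole domain -> dead
  reachable outcomes have witnesses, e.g. B1=T (e.g. c=-4), B1=F (e.g. c=19), B2=T (e.g. c=-4), B2=F (e.g. c=11)
Answer: B4=F, B5=T, B5=F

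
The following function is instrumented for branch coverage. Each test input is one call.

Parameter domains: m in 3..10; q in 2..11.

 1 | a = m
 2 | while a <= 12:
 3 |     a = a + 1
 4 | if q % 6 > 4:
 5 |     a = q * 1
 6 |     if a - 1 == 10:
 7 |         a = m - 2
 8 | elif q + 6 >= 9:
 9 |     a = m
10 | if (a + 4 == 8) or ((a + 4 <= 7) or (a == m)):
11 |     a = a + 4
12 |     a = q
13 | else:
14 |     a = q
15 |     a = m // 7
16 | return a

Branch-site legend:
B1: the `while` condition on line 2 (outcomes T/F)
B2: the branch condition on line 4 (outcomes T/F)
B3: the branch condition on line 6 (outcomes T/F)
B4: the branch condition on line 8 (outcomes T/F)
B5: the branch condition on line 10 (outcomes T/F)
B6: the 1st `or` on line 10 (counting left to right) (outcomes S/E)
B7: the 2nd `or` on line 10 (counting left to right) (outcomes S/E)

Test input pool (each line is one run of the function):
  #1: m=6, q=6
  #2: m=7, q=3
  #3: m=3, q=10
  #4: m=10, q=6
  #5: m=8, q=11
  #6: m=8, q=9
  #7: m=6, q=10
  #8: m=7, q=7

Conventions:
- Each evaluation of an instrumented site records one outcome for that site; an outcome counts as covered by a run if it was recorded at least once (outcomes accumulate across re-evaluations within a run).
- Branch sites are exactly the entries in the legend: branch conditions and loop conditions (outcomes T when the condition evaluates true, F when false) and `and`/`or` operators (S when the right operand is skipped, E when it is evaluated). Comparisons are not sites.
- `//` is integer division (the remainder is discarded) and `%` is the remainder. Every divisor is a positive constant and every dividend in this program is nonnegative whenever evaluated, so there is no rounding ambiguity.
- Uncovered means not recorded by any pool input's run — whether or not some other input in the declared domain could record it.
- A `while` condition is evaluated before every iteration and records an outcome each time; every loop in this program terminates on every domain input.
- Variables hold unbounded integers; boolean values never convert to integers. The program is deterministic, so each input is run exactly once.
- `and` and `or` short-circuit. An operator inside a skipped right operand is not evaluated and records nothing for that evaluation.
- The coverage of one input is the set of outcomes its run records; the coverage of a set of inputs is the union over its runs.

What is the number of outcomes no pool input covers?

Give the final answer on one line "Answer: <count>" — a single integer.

input #1 (m=6, q=6): events B1->T, B1->T, B1->T, B1->T, B1->T, B1->T, B1->T, B1->F, B2->F, B4->T, B6->E, B7->E, B5->T; covers B1=T, B1=F, B2=F, B4=T, B5=T, B6=E, B7=E
input #2 (m=7, q=3): events B1->T, B1->T, B1->T, B1->T, B1->T, B1->T, B1->F, B2->F, B4->T, B6->E, B7->E, B5->T; covers B1=T, B1=F, B2=F, B4=T, B5=T, B6=E, B7=E
input #3 (m=3, q=10): events B1->T, B1->T, B1->T, B1->T, B1->T, B1->T, B1->T, B1->T, B1->T, B1->T, B1->F, B2->F, B4->T, B6->E, ...; covers B1=T, B1=F, B2=F, B4=T, B5=T, B6=E, B7=S
input #4 (m=10, q=6): events B1->T, B1->T, B1->T, B1->F, B2->F, B4->T, B6->E, B7->E, B5->T; covers B1=T, B1=F, B2=F, B4=T, B5=T, B6=E, B7=E
input #5 (m=8, q=11): events B1->T, B1->T, B1->T, B1->T, B1->T, B1->F, B2->T, B3->T, B6->E, B7->E, B5->F; covers B1=T, B1=F, B2=T, B3=T, B5=F, B6=E, B7=E
input #6 (m=8, q=9): events B1->T, B1->T, B1->T, B1->T, B1->T, B1->F, B2->F, B4->T, B6->E, B7->E, B5->T; covers B1=T, B1=F, B2=F, B4=T, B5=T, B6=E, B7=E
input #7 (m=6, q=10): events B1->T, B1->T, B1->T, B1->T, B1->T, B1->T, B1->T, B1->F, B2->F, B4->T, B6->E, B7->E, B5->T; covers B1=T, B1=F, B2=F, B4=T, B5=T, B6=E, B7=E
input #8 (m=7, q=7): events B1->T, B1->T, B1->T, B1->T, B1->T, B1->T, B1->F, B2->F, B4->T, B6->E, B7->E, B5->T; covers B1=T, B1=F, B2=F, B4=T, B5=T, B6=E, B7=E
union over the pool: B1=T, B1=F, B2=T, B2=F, B3=T, B4=T, B5=T, B5=F, B6=E, B7=S, B7=E
uncovered (3 of 14): B3=F, B4=F, B6=S

Answer: 3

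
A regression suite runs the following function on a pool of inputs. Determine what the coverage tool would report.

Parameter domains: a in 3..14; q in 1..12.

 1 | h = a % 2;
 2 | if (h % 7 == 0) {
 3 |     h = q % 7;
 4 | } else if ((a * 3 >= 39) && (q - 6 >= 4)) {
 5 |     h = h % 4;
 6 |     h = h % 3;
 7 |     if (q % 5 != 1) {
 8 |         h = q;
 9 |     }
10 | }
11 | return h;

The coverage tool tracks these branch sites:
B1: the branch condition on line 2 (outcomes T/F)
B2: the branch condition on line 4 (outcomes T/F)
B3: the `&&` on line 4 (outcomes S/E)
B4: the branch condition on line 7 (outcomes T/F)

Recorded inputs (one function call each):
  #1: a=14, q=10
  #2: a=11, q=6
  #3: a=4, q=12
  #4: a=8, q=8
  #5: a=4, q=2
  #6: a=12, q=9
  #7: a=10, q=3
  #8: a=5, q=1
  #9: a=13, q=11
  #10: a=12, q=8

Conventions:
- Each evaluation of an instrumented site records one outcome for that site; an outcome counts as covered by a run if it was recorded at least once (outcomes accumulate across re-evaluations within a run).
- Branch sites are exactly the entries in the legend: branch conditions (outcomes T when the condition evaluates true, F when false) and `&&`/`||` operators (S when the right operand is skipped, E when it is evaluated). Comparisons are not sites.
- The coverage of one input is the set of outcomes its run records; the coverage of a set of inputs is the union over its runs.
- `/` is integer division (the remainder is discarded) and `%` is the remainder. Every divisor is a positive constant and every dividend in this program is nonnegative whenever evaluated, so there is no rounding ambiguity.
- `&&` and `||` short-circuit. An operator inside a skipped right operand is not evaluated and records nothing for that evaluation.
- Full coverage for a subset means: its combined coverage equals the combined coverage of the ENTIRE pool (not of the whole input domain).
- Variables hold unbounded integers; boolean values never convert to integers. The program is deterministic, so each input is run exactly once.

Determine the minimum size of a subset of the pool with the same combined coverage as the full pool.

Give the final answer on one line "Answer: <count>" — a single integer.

#1 (a=14, q=10) -> B1->T; covered: B1=T
#2 (a=11, q=6) -> B1->F, B3->S, B2->F; covered: B1=F, B2=F, B3=S
#3 (a=4, q=12) -> B1->T; covered: B1=T
#4 (a=8, q=8) -> B1->T; covered: B1=T
#5 (a=4, q=2) -> B1->T; covered: B1=T
#6 (a=12, q=9) -> B1->T; covered: B1=T
#7 (a=10, q=3) -> B1->T; covered: B1=T
#8 (a=5, q=1) -> B1->F, B3->S, B2->F; covered: B1=F, B2=F, B3=S
#9 (a=13, q=11) -> B1->F, B3->E, B2->T, B4->F; covered: B1=F, B2=T, B3=E, B4=F
#10 (a=12, q=8) -> B1->T; covered: B1=T
the full pool covers 7 outcomes: B1=T, B1=F, B2=T, B2=F, B3=S, B3=E, B4=F
no size-1 subset reaches all 7 outcomes (best union: 4/7)
no size-2 subset reaches all 7 outcomes (best union: 6/7)
at size 3, {1, 2, 9} reaches all 7 outcomes; every lexicographically earlier size-3 subset fails

Answer: 3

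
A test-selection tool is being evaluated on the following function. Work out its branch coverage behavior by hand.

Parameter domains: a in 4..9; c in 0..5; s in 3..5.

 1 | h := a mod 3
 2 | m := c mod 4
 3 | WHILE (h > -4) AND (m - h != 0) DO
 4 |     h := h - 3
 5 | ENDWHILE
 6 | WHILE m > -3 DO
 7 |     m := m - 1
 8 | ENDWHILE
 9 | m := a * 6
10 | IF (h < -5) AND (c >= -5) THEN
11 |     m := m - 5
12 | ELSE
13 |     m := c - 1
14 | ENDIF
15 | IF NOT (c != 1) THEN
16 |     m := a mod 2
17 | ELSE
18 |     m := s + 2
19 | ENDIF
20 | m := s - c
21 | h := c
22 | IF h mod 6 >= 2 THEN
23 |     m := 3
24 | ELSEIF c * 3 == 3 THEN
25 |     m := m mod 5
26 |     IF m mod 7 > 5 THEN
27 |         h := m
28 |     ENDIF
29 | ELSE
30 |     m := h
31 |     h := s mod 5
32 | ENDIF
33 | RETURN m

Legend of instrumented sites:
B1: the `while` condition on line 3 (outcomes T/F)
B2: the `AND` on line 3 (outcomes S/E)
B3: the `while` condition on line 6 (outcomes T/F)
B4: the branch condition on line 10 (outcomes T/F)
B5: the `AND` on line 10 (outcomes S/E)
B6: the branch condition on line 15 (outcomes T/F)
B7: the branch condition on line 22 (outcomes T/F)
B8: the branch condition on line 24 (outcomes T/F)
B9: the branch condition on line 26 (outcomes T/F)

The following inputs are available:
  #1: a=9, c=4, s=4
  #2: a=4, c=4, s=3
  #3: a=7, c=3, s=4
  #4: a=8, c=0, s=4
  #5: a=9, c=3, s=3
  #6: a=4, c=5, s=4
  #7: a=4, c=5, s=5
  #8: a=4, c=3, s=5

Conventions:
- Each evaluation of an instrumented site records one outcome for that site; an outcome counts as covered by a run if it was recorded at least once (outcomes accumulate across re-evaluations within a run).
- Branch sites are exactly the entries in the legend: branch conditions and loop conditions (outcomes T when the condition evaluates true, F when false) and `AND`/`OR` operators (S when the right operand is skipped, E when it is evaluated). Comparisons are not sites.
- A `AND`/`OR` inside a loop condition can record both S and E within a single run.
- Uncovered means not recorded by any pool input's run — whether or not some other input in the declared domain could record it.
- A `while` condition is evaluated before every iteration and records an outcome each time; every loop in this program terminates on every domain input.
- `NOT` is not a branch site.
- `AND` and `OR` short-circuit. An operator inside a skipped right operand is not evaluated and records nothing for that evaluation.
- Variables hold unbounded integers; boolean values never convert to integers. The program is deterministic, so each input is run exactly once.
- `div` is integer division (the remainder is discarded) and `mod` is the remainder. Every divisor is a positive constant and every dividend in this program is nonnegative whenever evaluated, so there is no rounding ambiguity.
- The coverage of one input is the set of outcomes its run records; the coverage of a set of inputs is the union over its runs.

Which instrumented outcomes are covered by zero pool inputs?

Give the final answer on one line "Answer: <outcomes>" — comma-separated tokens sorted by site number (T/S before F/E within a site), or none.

#1 (a=9, c=4, s=4) -> B2->E, B1->F, B3->T, B3->T, B3->T, B3->F, B5->S, B4->F, B6->F, B7->T; covered: B1=F, B2=E, B3=T, B3=F, B4=F, B5=S, B6=F, B7=T
#2 (a=4, c=4, s=3) -> B2->E, B1->T, B2->E, B1->T, B2->S, B1->F, B3->T, B3->T, B3->T, B3->F, B5->S, B4->F, B6->F, B7->T; covered: B1=T, B1=F, B2=S, B2=E, B3=T, B3=F, B4=F, B5=S, B6=F, B7=T
#3 (a=7, c=3, s=4) -> B2->E, B1->T, B2->E, B1->T, B2->S, B1->F, B3->T, B3->T, B3->T, B3->T, B3->T, B3->T, B3->F, B5->S, ...; covered: B1=T, B1=F, B2=S, B2=E, B3=T, B3=F, B4=F, B5=S, B6=F, B7=T
#4 (a=8, c=0, s=4) -> B2->E, B1->T, B2->E, B1->T, B2->S, B1->F, B3->T, B3->T, B3->T, B3->F, B5->S, B4->F, B6->F, B7->F, ...; covered: B1=T, B1=F, B2=S, B2=E, B3=T, B3=F, B4=F, B5=S, B6=F, B7=F, B8=F
#5 (a=9, c=3, s=3) -> B2->E, B1->T, B2->E, B1->T, B2->S, B1->F, B3->T, B3->T, B3->T, B3->T, B3->T, B3->T, B3->F, B5->E, ...; covered: B1=T, B1=F, B2=S, B2=E, B3=T, B3=F, B4=T, B5=E, B6=F, B7=T
#6 (a=4, c=5, s=4) -> B2->E, B1->F, B3->T, B3->T, B3->T, B3->T, B3->F, B5->S, B4->F, B6->F, B7->T; covered: B1=F, B2=E, B3=T, B3=F, B4=F, B5=S, B6=F, B7=T
#7 (a=4, c=5, s=5) -> B2->E, B1->F, B3->T, B3->T, B3->T, B3->T, B3->F, B5->S, B4->F, B6->F, B7->T; covered: B1=F, B2=E, B3=T, B3=F, B4=F, B5=S, B6=F, B7=T
#8 (a=4, c=3, s=5) -> B2->E, B1->T, B2->E, B1->T, B2->S, B1->F, B3->T, B3->T, B3->T, B3->T, B3->T, B3->T, B3->F, B5->S, ...; covered: B1=T, B1=F, B2=S, B2=E, B3=T, B3=F, B4=F, B5=S, B6=F, B7=T
union over the pool: B1=T, B1=F, B2=S, B2=E, B3=T, B3=F, B4=T, B4=F, B5=S, B5=E, B6=F, B7=T, B7=F, B8=F
uncovered (4 of 18): B6=T, B8=T, B9=T, B9=F

Answer: B6=T, B8=T, B9=T, B9=F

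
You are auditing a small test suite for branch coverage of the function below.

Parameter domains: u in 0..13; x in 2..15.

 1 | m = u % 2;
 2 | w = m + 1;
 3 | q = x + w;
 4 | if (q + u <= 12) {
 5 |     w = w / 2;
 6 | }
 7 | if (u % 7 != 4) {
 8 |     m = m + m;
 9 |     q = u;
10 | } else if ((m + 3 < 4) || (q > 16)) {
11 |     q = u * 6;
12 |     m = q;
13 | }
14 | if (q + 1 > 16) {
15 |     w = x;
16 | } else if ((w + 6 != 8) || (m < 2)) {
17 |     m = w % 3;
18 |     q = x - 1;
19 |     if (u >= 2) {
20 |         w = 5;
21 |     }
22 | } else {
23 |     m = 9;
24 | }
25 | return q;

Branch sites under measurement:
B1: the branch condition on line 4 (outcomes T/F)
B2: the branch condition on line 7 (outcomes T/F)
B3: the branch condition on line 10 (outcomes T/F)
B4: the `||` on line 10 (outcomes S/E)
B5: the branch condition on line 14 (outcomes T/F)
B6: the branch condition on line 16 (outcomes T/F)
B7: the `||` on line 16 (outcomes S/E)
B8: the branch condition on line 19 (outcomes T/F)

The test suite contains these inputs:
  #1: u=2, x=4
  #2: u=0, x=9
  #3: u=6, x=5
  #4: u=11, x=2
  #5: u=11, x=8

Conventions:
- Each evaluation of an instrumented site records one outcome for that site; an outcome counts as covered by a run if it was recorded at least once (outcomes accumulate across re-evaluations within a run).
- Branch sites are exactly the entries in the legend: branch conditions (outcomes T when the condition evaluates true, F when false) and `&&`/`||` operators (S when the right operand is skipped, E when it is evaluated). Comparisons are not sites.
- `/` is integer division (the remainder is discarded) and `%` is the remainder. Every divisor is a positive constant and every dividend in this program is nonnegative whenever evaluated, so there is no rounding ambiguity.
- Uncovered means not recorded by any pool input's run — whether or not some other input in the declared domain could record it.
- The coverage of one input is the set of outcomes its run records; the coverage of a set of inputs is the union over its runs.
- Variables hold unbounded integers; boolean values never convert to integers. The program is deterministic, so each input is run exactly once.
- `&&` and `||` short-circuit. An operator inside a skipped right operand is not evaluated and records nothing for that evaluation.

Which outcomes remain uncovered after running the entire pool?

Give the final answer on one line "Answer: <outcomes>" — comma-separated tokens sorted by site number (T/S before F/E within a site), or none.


input #1, u=2, x=4: outcomes B1=T, B2=T, B5=F, B6=T, B7=S, B8=T
input #2, u=0, x=9: outcomes B1=T, B2=T, B5=F, B6=T, B7=S, B8=F
input #3, u=6, x=5: outcomes B1=T, B2=T, B5=F, B6=T, B7=S, B8=T
input #4, u=11, x=2: outcomes B1=F, B2=F, B3=F, B4=E, B5=F, B6=T, B7=E, B8=T
input #5, u=11, x=8: outcomes B1=F, B2=F, B3=F, B4=E, B5=F, B6=T, B7=E, B8=T
union over the pool: B1=T, B1=F, B2=T, B2=F, B3=F, B4=E, B5=F, B6=T, B7=S, B7=E, B8=T, B8=F
uncovered (4 of 16): B3=T, B4=S, B5=T, B6=F
Answer: B3=T, B4=S, B5=T, B6=F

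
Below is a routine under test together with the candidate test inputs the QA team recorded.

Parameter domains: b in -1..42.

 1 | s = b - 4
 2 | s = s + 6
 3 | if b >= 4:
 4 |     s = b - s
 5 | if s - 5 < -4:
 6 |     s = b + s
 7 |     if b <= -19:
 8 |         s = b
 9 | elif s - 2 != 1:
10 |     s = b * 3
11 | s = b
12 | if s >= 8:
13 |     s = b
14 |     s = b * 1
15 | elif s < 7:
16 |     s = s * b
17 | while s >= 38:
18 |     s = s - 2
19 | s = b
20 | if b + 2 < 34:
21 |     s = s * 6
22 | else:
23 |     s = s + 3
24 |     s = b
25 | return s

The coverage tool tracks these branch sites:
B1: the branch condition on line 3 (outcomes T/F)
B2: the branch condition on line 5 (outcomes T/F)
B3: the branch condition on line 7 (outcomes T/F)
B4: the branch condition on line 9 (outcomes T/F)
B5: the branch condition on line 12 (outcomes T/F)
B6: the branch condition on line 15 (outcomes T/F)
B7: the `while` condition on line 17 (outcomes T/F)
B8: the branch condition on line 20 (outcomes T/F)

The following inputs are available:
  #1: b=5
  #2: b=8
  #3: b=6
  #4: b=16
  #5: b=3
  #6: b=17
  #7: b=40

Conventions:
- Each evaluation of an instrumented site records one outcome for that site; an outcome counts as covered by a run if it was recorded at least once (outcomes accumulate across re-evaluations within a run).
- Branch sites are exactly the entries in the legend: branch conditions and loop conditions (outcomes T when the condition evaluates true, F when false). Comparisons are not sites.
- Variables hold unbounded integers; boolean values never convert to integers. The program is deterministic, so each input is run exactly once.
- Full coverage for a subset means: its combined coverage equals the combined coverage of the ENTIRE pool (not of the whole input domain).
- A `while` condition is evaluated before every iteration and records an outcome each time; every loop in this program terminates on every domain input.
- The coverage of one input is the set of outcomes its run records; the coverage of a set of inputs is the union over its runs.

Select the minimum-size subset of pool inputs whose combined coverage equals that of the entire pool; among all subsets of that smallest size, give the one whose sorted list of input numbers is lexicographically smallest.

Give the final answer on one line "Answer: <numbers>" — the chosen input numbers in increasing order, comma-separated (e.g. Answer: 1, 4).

input #1, b=5: events B1->T, B2->T, B3->F, B5->F, B6->T, B7->F, B8->T; outcomes B1=T, B2=T, B3=F, B5=F, B6=T, B7=F, B8=T
input #2, b=8: events B1->T, B2->T, B3->F, B5->T, B7->F, B8->T; outcomes B1=T, B2=T, B3=F, B5=T, B7=F, B8=T
input #3, b=6: events B1->T, B2->T, B3->F, B5->F, B6->T, B7->F, B8->T; outcomes B1=T, B2=T, B3=F, B5=F, B6=T, B7=F, B8=T
input #4, b=16: events B1->T, B2->T, B3->F, B5->T, B7->F, B8->T; outcomes B1=T, B2=T, B3=F, B5=T, B7=F, B8=T
input #5, b=3: events B1->F, B2->F, B4->T, B5->F, B6->T, B7->F, B8->T; outcomes B1=F, B2=F, B4=T, B5=F, B6=T, B7=F, B8=T
input #6, b=17: events B1->T, B2->T, B3->F, B5->T, B7->F, B8->T; outcomes B1=T, B2=T, B3=F, B5=T, B7=F, B8=T
input #7, b=40: events B1->T, B2->T, B3->F, B5->T, B7->T, B7->T, B7->F, B8->F; outcomes B1=T, B2=T, B3=F, B5=T, B7=T, B7=F, B8=F
the full pool covers 13 outcomes: B1=T, B1=F, B2=T, B2=F, B3=F, B4=T, B5=T, B5=F, B6=T, B7=T, B7=F, B8=T, B8=F
every size-1 subset falls short of the 13 outcomes (best: 7/13)
the canonical winner is {5, 7}: size 2, full 13-outcome coverage, earliest index list among size-2 covers

Answer: 5, 7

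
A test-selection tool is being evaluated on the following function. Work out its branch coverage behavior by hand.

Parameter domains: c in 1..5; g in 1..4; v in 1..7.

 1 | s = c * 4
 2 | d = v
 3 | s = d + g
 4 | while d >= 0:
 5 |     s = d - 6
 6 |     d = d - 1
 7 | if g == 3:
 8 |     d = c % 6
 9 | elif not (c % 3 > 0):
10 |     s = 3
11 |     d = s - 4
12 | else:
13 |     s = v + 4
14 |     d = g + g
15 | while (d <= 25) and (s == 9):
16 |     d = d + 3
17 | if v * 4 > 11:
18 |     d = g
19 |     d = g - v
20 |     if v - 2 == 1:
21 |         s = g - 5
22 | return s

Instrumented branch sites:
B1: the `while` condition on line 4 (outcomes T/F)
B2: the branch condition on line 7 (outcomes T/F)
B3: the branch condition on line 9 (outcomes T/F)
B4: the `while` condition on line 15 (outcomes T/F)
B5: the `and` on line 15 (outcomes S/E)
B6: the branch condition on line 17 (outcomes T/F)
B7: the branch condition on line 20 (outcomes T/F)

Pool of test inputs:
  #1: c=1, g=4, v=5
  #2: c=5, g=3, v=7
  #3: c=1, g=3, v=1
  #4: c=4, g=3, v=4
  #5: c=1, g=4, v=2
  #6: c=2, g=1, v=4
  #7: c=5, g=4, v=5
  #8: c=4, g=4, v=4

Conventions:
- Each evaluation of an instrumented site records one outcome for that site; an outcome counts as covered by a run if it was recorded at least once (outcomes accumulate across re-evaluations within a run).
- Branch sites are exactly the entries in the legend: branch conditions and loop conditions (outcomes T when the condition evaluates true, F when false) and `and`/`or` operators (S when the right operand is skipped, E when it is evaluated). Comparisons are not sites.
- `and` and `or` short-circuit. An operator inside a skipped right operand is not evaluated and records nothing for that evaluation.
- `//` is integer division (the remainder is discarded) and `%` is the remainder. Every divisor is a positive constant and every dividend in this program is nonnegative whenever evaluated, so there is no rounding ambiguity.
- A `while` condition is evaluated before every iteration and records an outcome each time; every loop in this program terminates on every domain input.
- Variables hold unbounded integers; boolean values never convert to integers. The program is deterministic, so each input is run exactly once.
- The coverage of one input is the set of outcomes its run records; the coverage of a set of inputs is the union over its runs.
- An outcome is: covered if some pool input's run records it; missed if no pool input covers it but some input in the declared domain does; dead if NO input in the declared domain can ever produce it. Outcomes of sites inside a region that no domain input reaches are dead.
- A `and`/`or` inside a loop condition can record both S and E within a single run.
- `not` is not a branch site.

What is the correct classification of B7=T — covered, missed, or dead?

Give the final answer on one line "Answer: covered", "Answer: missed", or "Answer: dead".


no pool input records B7=T
but domain input (c=1, g=1, v=3) does record it -> reachable, so missed
Answer: missed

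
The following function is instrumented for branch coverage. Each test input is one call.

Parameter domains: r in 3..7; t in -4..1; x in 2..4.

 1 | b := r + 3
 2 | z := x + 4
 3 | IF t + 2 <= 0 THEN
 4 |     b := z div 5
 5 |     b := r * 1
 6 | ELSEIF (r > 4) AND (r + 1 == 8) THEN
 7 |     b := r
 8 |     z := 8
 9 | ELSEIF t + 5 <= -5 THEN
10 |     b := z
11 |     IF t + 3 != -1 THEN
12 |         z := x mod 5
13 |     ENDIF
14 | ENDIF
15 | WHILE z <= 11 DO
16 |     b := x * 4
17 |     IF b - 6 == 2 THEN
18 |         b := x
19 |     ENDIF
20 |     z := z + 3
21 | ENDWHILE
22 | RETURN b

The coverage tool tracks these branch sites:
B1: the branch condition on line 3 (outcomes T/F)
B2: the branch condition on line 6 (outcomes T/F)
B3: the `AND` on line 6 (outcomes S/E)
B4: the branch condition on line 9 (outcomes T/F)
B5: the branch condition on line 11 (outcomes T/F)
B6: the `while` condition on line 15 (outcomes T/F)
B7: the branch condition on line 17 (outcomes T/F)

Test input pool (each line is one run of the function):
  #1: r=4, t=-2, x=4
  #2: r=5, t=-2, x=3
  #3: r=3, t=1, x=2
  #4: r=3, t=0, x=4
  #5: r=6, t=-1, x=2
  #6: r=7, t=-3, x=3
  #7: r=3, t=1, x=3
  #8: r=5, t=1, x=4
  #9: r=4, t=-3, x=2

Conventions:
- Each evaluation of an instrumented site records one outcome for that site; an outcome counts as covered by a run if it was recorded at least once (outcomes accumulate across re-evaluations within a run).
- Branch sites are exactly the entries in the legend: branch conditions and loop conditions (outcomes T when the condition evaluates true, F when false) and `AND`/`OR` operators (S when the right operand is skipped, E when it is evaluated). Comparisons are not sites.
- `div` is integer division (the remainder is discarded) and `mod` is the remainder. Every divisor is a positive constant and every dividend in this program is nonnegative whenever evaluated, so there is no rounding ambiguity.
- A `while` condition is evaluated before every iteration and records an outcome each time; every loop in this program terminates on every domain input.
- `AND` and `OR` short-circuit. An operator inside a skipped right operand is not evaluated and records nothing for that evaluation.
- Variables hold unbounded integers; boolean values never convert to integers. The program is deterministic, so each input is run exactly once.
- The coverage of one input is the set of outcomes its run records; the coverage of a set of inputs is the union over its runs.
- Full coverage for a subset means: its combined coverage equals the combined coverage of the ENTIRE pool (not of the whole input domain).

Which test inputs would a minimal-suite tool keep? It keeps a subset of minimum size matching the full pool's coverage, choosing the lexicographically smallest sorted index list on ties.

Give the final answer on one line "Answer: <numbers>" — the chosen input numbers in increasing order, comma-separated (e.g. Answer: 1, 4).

test 1 (r=4, t=-2, x=4) fires B1->T, B6->T, B7->F, B6->T, B7->F, B6->F; hits B1=T, B6=T, B6=F, B7=F
test 2 (r=5, t=-2, x=3) fires B1->T, B6->T, B7->F, B6->T, B7->F, B6->F; hits B1=T, B6=T, B6=F, B7=F
test 3 (r=3, t=1, x=2) fires B1->F, B3->S, B2->F, B4->F, B6->T, B7->T, B6->T, B7->T, B6->F; hits B1=F, B2=F, B3=S, B4=F, B6=T, B6=F, B7=T
test 4 (r=3, t=0, x=4) fires B1->F, B3->S, B2->F, B4->F, B6->T, B7->F, B6->T, B7->F, B6->F; hits B1=F, B2=F, B3=S, B4=F, B6=T, B6=F, B7=F
test 5 (r=6, t=-1, x=2) fires B1->F, B3->E, B2->F, B4->F, B6->T, B7->T, B6->T, B7->T, B6->F; hits B1=F, B2=F, B3=E, B4=F, B6=T, B6=F, B7=T
test 6 (r=7, t=-3, x=3) fires B1->T, B6->T, B7->F, B6->T, B7->F, B6->F; hits B1=T, B6=T, B6=F, B7=F
test 7 (r=3, t=1, x=3) fires B1->F, B3->S, B2->F, B4->F, B6->T, B7->F, B6->T, B7->F, B6->F; hits B1=F, B2=F, B3=S, B4=F, B6=T, B6=F, B7=F
test 8 (r=5, t=1, x=4) fires B1->F, B3->E, B2->F, B4->F, B6->T, B7->F, B6->T, B7->F, B6->F; hits B1=F, B2=F, B3=E, B4=F, B6=T, B6=F, B7=F
test 9 (r=4, t=-3, x=2) fires B1->T, B6->T, B7->T, B6->T, B7->T, B6->F; hits B1=T, B6=T, B6=F, B7=T
the full pool covers 10 outcomes: B1=T, B1=F, B2=F, B3=S, B3=E, B4=F, B6=T, B6=F, B7=T, B7=F
every size-1 subset falls short of the 10 outcomes (best: 7/10)
every size-2 subset falls short of the 10 outcomes (best: 9/10)
the canonical winner is {1, 3, 5}: size 3, full 10-outcome coverage, earliest index list among size-3 covers

Answer: 1, 3, 5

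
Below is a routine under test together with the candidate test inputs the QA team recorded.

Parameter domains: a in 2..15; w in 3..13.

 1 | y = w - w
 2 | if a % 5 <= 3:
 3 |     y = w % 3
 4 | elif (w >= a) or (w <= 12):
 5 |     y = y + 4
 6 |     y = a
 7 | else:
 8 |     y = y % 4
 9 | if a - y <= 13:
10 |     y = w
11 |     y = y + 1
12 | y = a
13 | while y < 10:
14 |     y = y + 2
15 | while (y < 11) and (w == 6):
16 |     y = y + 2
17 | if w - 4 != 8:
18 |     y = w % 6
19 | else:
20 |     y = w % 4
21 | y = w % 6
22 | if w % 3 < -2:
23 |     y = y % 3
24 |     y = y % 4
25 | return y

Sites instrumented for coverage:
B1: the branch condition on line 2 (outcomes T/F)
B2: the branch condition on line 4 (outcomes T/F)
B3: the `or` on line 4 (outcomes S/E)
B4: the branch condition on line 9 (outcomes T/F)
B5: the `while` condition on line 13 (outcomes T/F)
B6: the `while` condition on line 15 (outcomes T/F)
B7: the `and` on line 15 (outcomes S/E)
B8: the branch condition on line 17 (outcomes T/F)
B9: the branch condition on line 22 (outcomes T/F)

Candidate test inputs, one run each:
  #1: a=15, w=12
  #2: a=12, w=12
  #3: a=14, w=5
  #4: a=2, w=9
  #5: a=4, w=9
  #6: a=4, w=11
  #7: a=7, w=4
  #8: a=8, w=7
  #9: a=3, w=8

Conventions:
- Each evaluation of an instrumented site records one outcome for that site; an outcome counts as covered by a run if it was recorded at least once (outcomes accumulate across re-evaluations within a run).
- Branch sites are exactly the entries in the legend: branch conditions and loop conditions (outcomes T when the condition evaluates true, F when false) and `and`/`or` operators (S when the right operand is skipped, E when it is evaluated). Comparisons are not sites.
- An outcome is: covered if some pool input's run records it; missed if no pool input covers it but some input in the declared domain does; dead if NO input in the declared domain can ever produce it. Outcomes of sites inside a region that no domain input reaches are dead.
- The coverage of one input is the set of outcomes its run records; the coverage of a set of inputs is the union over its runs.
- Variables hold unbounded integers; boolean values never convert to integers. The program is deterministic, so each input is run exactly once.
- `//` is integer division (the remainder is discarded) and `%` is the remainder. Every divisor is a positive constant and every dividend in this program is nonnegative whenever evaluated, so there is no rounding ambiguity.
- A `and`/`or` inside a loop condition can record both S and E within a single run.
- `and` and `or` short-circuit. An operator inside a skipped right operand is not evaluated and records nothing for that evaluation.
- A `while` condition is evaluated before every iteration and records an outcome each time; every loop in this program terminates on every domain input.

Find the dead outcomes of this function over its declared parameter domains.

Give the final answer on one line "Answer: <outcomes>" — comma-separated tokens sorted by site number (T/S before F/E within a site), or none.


checking every outcome against all 154 domain inputs:
  B9=T: zero occurrences over every domain input -> dead
  reachable outcomes have witnesses, e.g. B1=T (e.g. a=2, w=3), B1=F (e.g. a=4, w=3), B2=T (e.g. a=4, w=3), B2=F (e.g. a=14, w=13)
Answer: B9=T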